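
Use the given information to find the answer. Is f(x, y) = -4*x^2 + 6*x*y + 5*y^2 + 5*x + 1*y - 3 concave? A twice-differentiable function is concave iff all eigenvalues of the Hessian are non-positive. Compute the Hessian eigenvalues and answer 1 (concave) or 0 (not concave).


The Hessian of f(x,y) = -4*x^2 + 6*x*y + 5*y^2 + 5*x + 1*y - 3 is:
H = [[-8, 6], [6, 10]]
Trace = -8 + 10 = 2
Determinant = -8*10 - (6)^2 = -116
Discriminant = (2)^2 - 4*-116 = 468.0
Eigenvalues: lambda_1 = -9.8167, lambda_2 = 11.8167
The function is not concave.

0


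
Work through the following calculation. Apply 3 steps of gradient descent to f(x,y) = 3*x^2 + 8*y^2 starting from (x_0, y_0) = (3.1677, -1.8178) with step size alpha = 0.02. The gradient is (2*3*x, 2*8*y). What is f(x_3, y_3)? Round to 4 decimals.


Gradient descent on f(x,y) = 3*x^2 + 8*y^2.
Starting point: (3.1677, -1.8178), alpha = 0.02
Step 1: grad_x = 2*3*3.1677 = 19.0062, grad_y = 2*8*-1.8178 = -29.0848
  x_1 = 3.1677 - 0.02*19.0062 = 2.7876
  y_1 = -1.8178 - 0.02*-29.0848 = -1.2361
Step 2: grad_x = 2*3*2.7876 = 16.7255, grad_y = 2*8*-1.2361 = -19.7777
  x_2 = 2.7876 - 0.02*16.7255 = 2.4531
  y_2 = -1.2361 - 0.02*-19.7777 = -0.8406
Step 3: grad_x = 2*3*2.4531 = 14.7184, grad_y = 2*8*-0.8406 = -13.4488
  x_3 = 2.4531 - 0.02*14.7184 = 2.1587
  y_3 = -0.8406 - 0.02*-13.4488 = -0.5716
f(2.1587, -0.5716) = 3*2.1587^2 + 8*(-0.5716)^2 = 16.5935


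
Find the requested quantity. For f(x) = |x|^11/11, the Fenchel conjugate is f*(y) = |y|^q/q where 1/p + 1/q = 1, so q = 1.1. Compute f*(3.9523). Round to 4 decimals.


The conjugate exponent q satisfies 1/p + 1/q = 1.
p = 11, so q = 11/(11 - 1) = 1.1
|y|^q = 3.9523^1.1 = 4.5346
f*(3.9523) = 4.5346 / 1.1 = 4.1223


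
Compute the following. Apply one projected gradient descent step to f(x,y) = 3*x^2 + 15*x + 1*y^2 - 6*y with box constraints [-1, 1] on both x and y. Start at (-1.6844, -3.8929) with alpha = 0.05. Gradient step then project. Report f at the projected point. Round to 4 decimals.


Step 1: Compute gradient at (-1.6844, -3.8929).
grad_x = 2*3*-1.6844 + 15 = 4.8936
grad_y = 2*1*-3.8929 - 6 = -13.7858
Step 2: Gradient step.
x_raw = -1.6844 - 0.05*4.8936 = -1.9291
y_raw = -3.8929 - 0.05*-13.7858 = -3.2036
Step 3: Project onto [-1, 1].
x_proj = clip(-1.9291) = -1.0
y_proj = clip(-3.2036) = -1.0
Step 4: Evaluate f.
f(-1.0, -1.0) = -5.0


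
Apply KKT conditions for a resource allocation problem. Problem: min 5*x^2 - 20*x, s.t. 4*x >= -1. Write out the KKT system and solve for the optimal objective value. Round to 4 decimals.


Step 1: Try lambda = 0 (constraint inactive).
Stationarity: 2*5*x - 20 = 0
x* = 20/(2*5) = 2.0
Check constraint: 4*2.0 = 8.0 >= -1 -- satisfied.
Step 2: Compute optimal value.
f(x*) = 5*2.0^2 - 20*2.0 = -20.0


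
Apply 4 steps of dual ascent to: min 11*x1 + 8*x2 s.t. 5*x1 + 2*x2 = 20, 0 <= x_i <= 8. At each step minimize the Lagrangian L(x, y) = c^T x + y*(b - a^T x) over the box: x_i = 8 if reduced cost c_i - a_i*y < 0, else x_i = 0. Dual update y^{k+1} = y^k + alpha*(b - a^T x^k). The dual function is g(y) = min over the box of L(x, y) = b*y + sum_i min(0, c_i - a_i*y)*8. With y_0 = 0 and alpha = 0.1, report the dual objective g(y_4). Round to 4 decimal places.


Dual ascent for LP: min 11*x1 + 8*x2, 5*x1 + 2*x2 = 20, 0 <= x_i <= 8
Step 1: y^k = 0.0, reduced costs: (11.0, 8.0)
  x^k = (0.0, 0.0), subgradient = b - a^T x = 20.0
  y^{k+1} = 0.0 + 0.1*20.0 = 2.0
Step 2: y^k = 2.0, reduced costs: (1.0, 4.0)
  x^k = (0.0, 0.0), subgradient = b - a^T x = 20.0
  y^{k+1} = 2.0 + 0.1*20.0 = 4.0
Step 3: y^k = 4.0, reduced costs: (-9.0, 0.0)
  x^k = (8.0, 0.0), subgradient = b - a^T x = -20.0
  y^{k+1} = 4.0 + 0.1*-20.0 = 2.0
Step 4: y^k = 2.0, reduced costs: (1.0, 4.0)
  x^k = (0.0, 0.0), subgradient = b - a^T x = 20.0
  y^{k+1} = 2.0 + 0.1*20.0 = 4.0
Dual objective at y_4 = 4.0: reduced costs (-9.0, 0.0), box minimizer x = (8.0, 0.0)
g(y_4) = b*y + (c1 - a1*y)*x1 + (c2 - a2*y)*x2 = 20*4.0 + (-9.0)*8.0 + 0.0*0.0 = 80.0 - 72.0 + 0.0 = 8.0


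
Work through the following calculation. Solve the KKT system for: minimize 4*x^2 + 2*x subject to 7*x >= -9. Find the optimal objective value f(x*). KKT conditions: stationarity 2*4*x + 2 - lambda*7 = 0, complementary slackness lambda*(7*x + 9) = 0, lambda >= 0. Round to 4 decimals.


Step 1: Try lambda = 0 (constraint inactive).
Stationarity: 2*4*x + 2 = 0
x* = -2/(2*4) = -0.25
Check constraint: 7*-0.25 = -1.75 >= -9 -- satisfied.
Step 2: Compute optimal value.
f(x*) = 4*(-0.25)^2 + 2*(-0.25) = -0.25


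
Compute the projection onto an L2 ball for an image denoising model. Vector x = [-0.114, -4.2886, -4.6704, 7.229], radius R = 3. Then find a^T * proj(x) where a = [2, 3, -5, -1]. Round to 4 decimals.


Step 1: Compute ||x|| (intermediates to 6 decimals).
||x|| = sqrt((-0.114)^2 + (-4.2886)^2 + (-4.6704)^2 + 7.229^2) = 9.616453
Step 2: Project.
Since ||x|| > R, scale = R/||x|| = 3/9.616453 = 0.311965, proj(x) = scale * x
proj(x) = [-0.035564, -1.337893, -1.457001, 2.255195]
Step 3: Dot product.
a^T * proj(x) = 2*(-0.035564) + 3*(-1.337893) - 5*(-1.457001) - 1*2.255195 = 0.945


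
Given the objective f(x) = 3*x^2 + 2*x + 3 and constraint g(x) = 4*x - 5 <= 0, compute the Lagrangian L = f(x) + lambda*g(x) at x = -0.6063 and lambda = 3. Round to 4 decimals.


Step 1: Evaluate f(x).
f(-0.6063) = 3*(-0.6063)^2 + 2*(-0.6063) + 3 = 2.8902
Step 2: Evaluate g(x).
g(-0.6063) = 4*-0.6063 - 5 = -7.4252
Step 3: Compute Lagrangian.
L = 2.8902 + 3*-7.4252 = -19.3854


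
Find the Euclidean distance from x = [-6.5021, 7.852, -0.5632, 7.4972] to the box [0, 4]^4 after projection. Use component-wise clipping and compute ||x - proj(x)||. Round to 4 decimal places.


Project each component onto [0, 4].
clip(-6.5021) = 0.0, clip(7.852) = 4.0, clip(-0.5632) = 0.0, clip(7.4972) = 4.0
Projection = [0.0, 4.0, 0.0, 4.0]
Squared diffs: [42.2773, 14.8379, 0.3172, 12.2304]
Distance = sqrt(69.6628) = 8.3464


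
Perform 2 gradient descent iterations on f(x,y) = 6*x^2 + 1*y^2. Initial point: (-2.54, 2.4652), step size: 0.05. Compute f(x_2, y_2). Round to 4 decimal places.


Gradient descent on f(x,y) = 6*x^2 + 1*y^2.
Starting point: (-2.54, 2.4652), alpha = 0.05
Step 1: grad_x = 2*6*-2.54 = -30.48, grad_y = 2*1*2.4652 = 4.9304
  x_1 = -2.54 - 0.05*-30.48 = -1.016
  y_1 = 2.4652 - 0.05*4.9304 = 2.2187
Step 2: grad_x = 2*6*-1.016 = -12.192, grad_y = 2*1*2.2187 = 4.4374
  x_2 = -1.016 - 0.05*-12.192 = -0.4064
  y_2 = 2.2187 - 0.05*4.4374 = 1.9968
f(-0.4064, 1.9968) = 6*(-0.4064)^2 + 1*1.9968^2 = 4.9782


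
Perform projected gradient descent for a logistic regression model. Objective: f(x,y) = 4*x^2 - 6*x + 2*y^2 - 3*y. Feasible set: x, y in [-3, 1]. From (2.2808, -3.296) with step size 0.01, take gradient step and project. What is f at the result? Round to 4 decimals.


Step 1: Compute gradient at (2.2808, -3.296).
grad_x = 2*4*2.2808 - 6 = 12.2464
grad_y = 2*2*-3.296 - 3 = -16.184
Step 2: Gradient step.
x_raw = 2.2808 - 0.01*12.2464 = 2.1583
y_raw = -3.296 - 0.01*-16.184 = -3.1342
Step 3: Project onto [-3, 1].
x_proj = clip(2.1583) = 1.0
y_proj = clip(-3.1342) = -3.0
Step 4: Evaluate f.
f(1.0, -3.0) = 25.0


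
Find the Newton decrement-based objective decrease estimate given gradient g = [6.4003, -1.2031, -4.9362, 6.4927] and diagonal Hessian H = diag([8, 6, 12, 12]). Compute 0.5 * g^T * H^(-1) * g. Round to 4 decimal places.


Step 1: H is diagonal, so H^(-1) * g = [0.8, -0.2005, -0.4114, 0.5411].
Step 2: g^T H^(-1) g = sum_i g_i^2 / H_ii
  = (6.4003)^2/8 + (-1.2031)^2/6 + (-4.9362)^2/12 + (6.4927)^2/12
  = 5.1205 + 0.2412 + 2.0305 + 3.5129 = 10.9052
Step 3: Objective decrease = 0.5 * g^T H^(-1) g = 5.4526


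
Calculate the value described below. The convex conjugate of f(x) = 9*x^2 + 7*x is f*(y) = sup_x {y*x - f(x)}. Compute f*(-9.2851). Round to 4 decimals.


f*(y) = sup_x {y*x - a*x^2 - b*x} = sup_x {(y-b)*x - a*x^2}
FOC: (y - b) - 2a*x = 0 => x* = (y - b)/(2a)
x* = (-9.2851 - 7)/(2*9) = -0.9047
f*(-9.2851) = (y-b)^2/(4a) = (-9.2851 - 7)^2/(4*9)
= 265.2045/36 = 7.3668


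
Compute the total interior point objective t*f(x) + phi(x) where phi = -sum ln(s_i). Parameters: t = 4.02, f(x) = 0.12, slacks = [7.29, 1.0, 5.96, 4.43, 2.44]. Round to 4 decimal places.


Step 1: Compute log-barrier.
ln values: [1.9865, 0.0, 1.7851, 1.4884, 0.892]
phi = -(1.9865 + 0.0 + 1.7851 + 1.4884 + 0.892) = -6.152
Step 2: Compute augmented objective.
t*f(x) = 4.02*0.12 = 0.4824
Total = 0.4824 - 6.152 = -5.6696


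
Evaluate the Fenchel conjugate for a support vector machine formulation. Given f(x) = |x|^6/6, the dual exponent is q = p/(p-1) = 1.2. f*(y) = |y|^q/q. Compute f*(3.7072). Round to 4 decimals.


The conjugate exponent q satisfies 1/p + 1/q = 1.
p = 6, so q = 6/(6 - 1) = 1.2
|y|^q = 3.7072^1.2 = 4.8179
f*(3.7072) = 4.8179 / 1.2 = 4.0149


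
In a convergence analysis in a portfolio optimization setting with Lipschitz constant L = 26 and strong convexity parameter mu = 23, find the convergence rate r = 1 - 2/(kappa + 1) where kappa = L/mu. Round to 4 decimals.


Step 1: Compute the condition number.
kappa = L/mu = 26/23 = 1.1304
Step 2: Compute the convergence rate.
r = 1 - 2/(kappa + 1) = 1 - 2*mu/(L + mu) = (L - mu)/(L + mu) = 3/49 = 0.0612


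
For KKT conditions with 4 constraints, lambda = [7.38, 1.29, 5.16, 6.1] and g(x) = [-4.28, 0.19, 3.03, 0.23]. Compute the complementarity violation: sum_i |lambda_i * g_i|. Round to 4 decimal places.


KKT complementary slackness check:
lambda_1 * g_1 = 7.38 * -4.28 = -31.5864
lambda_2 * g_2 = 1.29 * 0.19 = 0.2451
lambda_3 * g_3 = 5.16 * 3.03 = 15.6348
lambda_4 * g_4 = 6.1 * 0.23 = 1.403
Total violation = 31.5864 + 0.2451 + 15.6348 + 1.403 = 48.8693


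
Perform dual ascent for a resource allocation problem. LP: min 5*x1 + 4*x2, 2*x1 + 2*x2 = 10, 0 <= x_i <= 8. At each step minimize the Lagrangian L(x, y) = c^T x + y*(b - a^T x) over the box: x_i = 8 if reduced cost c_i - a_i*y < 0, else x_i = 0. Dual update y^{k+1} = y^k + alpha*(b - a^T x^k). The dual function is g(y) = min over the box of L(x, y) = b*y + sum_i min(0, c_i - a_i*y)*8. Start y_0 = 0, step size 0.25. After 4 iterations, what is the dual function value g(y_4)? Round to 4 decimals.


Dual ascent for LP: min 5*x1 + 4*x2, 2*x1 + 2*x2 = 10, 0 <= x_i <= 8
Step 1: y^k = 0.0, reduced costs: (5.0, 4.0)
  x^k = (0.0, 0.0), subgradient = b - a^T x = 10.0
  y^{k+1} = 0.0 + 0.25*10.0 = 2.5
Step 2: y^k = 2.5, reduced costs: (0.0, -1.0)
  x^k = (0.0, 8.0), subgradient = b - a^T x = -6.0
  y^{k+1} = 2.5 + 0.25*-6.0 = 1.0
Step 3: y^k = 1.0, reduced costs: (3.0, 2.0)
  x^k = (0.0, 0.0), subgradient = b - a^T x = 10.0
  y^{k+1} = 1.0 + 0.25*10.0 = 3.5
Step 4: y^k = 3.5, reduced costs: (-2.0, -3.0)
  x^k = (8.0, 8.0), subgradient = b - a^T x = -22.0
  y^{k+1} = 3.5 + 0.25*-22.0 = -2.0
Dual objective at y_4 = -2.0: reduced costs (9.0, 8.0), box minimizer x = (0.0, 0.0)
g(y_4) = b*y + (c1 - a1*y)*x1 + (c2 - a2*y)*x2 = 10*(-2.0) + 9.0*0.0 + 8.0*0.0 = -20.0 + 0.0 + 0.0 = -20.0


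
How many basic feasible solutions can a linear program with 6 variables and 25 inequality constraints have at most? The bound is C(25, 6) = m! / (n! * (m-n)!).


Each vertex corresponds to some choice of n active constraints out of m, so the number of vertices is at most C(m, n) = m! / (n!(m-n)!).
m = 25, n = 6
Numerator: 25 * 24 * 23 * 22 * 21 * 20
Denominator: 6! = 720
C(25, 6) = 177100


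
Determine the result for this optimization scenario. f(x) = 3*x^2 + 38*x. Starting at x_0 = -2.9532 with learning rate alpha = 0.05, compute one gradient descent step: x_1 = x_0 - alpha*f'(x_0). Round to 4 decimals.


We compute the gradient at x_0 and apply the update.
f'(x) = 6*x + 38
f'(-2.9532) = 6*-2.9532 + 38 = 20.2808
x_1 = -2.9532 - 0.05*20.2808 = -3.9672


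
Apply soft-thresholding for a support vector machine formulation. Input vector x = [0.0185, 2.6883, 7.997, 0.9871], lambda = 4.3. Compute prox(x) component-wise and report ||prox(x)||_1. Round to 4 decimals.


Soft-thresholding with lambda = 4.3:
prox(0.0185) = sign(0.0185)*max(|0.0185| - 4.3, 0) = 0.0
prox(2.6883) = sign(2.6883)*max(|2.6883| - 4.3, 0) = 0.0
prox(7.997) = sign(7.997)*max(|7.997| - 4.3, 0) = 3.697
prox(0.9871) = sign(0.9871)*max(|0.9871| - 4.3, 0) = 0.0
prox(x) = [0.0, 0.0, 3.697, 0.0]
||prox(x)||_1 = 0.0 + 0.0 + 3.697 + 0.0 = 3.697


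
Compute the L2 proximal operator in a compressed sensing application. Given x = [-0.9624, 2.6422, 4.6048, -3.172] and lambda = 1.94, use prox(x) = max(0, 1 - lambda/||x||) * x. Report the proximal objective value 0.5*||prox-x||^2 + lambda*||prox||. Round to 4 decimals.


Step 1: Compute ||x||.
||x|| = 6.2588
Step 2: Compute scaling factor.
scale = max(0, 1 - 1.94/6.2588) = 0.69
Step 3: prox(x) = [-0.6641, 1.8232, 3.1775, -2.1888]
||prox(x)|| = 4.3188
Step 4: Proximal objective.
0.5*||prox-x||^2 = 1.8818
lambda*||prox|| = 8.3785
Total = 10.2604


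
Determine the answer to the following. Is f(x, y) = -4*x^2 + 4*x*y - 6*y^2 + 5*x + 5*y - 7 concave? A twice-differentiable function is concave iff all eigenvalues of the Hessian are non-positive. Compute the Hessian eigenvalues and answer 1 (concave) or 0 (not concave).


The Hessian of f(x,y) = -4*x^2 + 4*x*y - 6*y^2 + 5*x + 5*y - 7 is:
H = [[-8, 4], [4, -12]]
Trace = -8 - 12 = -20
Determinant = -8*-12 - (4)^2 = 80
Discriminant = (-20)^2 - 4*80 = 80.0
Eigenvalues: lambda_1 = -14.4721, lambda_2 = -5.5279
The function is concave.

1


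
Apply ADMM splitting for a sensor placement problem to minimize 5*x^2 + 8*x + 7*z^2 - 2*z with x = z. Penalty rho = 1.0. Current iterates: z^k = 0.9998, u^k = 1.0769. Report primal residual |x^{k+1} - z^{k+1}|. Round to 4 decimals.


ADMM iteration with rho = 1.0, z^k = 0.9998, u^k = 1.0769
Step 1: x-update.
Minimize 5*x^2 + 8*x + (1.0/2)*(x - 0.9998 + 1.0769)^2
FOC: (2*5 + 1.0)*x = -8 + 1.0*(0.9998 - 1.0769)
x^{k+1} = -0.7343
Step 2: z-update.
Minimize 7*z^2 - 2*z + (1.0/2)*(-0.7343 - z + 1.0769)^2
FOC: (2*7 + 1.0)*z = 2 + 1.0*(-0.7343 + 1.0769)
z^{k+1} = 0.1562
Step 3: u-update.
u^{k+1} = 1.0769 - 0.7343 - 0.1562 = 0.1864
Step 4: Primal residual = |-0.7343 - 0.1562| = 0.8905


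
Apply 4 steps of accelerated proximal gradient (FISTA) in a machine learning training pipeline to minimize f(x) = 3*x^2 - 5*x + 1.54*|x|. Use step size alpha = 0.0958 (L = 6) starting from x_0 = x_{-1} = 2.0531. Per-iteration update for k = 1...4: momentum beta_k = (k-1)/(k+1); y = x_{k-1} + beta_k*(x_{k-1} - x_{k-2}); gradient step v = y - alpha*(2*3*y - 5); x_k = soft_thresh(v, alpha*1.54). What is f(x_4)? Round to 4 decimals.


FISTA on f(x) = 3*x^2 - 5*x + 1.54*|x|
L = 6, alpha = 0.0958
Iteration 1: beta = 0.0, y = 2.0531 + 0.0*(2.0531 - 2.0531) = 2.0531
  grad(y) = 7.3186, v = y - alpha*grad = 1.352
  prox(v) = soft_thresh(1.352, 0.1475) = 1.2044
Iteration 2: beta = 0.3333, y = 1.2044 + 0.3333*(1.2044 - 2.0531) = 0.9216
  grad(y) = 0.5294, v = y - alpha*grad = 0.8708
  prox(v) = soft_thresh(0.8708, 0.1475) = 0.7233
Iteration 3: beta = 0.5, y = 0.7233 + 0.5*(0.7233 - 1.2044) = 0.4828
  grad(y) = -2.1035, v = y - alpha*grad = 0.6843
  prox(v) = soft_thresh(0.6843, 0.1475) = 0.5367
Iteration 4: beta = 0.6, y = 0.5367 + 0.6*(0.5367 - 0.7233) = 0.4248
  grad(y) = -2.4513, v = y - alpha*grad = 0.6596
  prox(v) = soft_thresh(0.6596, 0.1475) = 0.5121
f(x_4) = 3*0.5121^2 - 5*0.5121 + 1.54*|0.5121| = -0.9851


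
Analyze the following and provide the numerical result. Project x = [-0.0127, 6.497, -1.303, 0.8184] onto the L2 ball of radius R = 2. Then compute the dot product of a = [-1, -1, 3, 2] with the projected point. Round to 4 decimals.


Step 1: Compute ||x|| (intermediates to 6 decimals).
||x|| = sqrt((-0.0127)^2 + 6.497^2 + (-1.303)^2 + 0.8184^2) = 6.676733
Step 2: Project.
Since ||x|| > R, scale = R/||x|| = 2/6.676733 = 0.299548, proj(x) = scale * x
proj(x) = [-0.003804, 1.946163, -0.390311, 0.24515]
Step 3: Dot product.
a^T * proj(x) = -1*(-0.003804) - 1*1.946163 + 3*(-0.390311) + 2*0.24515 = -2.623


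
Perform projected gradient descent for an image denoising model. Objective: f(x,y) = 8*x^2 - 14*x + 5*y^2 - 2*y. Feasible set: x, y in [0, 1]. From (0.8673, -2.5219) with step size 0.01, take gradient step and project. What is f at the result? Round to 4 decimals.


Step 1: Compute gradient at (0.8673, -2.5219).
grad_x = 2*8*0.8673 - 14 = -0.1232
grad_y = 2*5*-2.5219 - 2 = -27.219
Step 2: Gradient step.
x_raw = 0.8673 - 0.01*-0.1232 = 0.8685
y_raw = -2.5219 - 0.01*-27.219 = -2.2497
Step 3: Project onto [0, 1].
x_proj = clip(0.8685) = 0.8685
y_proj = clip(-2.2497) = 0.0
Step 4: Evaluate f.
f(0.8685, 0.0) = -6.1247


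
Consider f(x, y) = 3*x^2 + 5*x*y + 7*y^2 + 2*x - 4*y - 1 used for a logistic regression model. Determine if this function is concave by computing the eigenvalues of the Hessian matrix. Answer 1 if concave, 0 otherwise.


The Hessian of f(x,y) = 3*x^2 + 5*x*y + 7*y^2 + 2*x - 4*y - 1 is:
H = [[6, 5], [5, 14]]
Trace = 6 + 14 = 20
Determinant = 6*14 - (5)^2 = 59
Discriminant = (20)^2 - 4*59 = 164.0
Eigenvalues: lambda_1 = 3.5969, lambda_2 = 16.4031
The function is not concave.

0


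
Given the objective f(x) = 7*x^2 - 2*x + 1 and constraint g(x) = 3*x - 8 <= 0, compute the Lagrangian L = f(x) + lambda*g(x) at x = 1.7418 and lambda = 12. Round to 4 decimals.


Step 1: Evaluate f(x).
f(1.7418) = 7*1.7418^2 - 2*1.7418 + 1 = 18.7535
Step 2: Evaluate g(x).
g(1.7418) = 3*1.7418 - 8 = -2.7746
Step 3: Compute Lagrangian.
L = 18.7535 + 12*-2.7746 = -14.5417


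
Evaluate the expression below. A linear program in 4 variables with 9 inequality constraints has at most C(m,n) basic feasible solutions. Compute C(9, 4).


Each vertex corresponds to some choice of n active constraints out of m, so the number of vertices is at most C(m, n) = m! / (n!(m-n)!).
m = 9, n = 4
Numerator: 9 * 8 * 7 * 6
Denominator: 4! = 24
C(9, 4) = 126


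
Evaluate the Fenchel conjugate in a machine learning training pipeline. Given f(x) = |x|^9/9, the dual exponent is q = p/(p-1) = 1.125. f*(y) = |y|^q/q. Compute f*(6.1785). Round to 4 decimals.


The conjugate exponent q satisfies 1/p + 1/q = 1.
p = 9, so q = 9/(9 - 1) = 1.125
|y|^q = 6.1785^1.125 = 7.7579
f*(6.1785) = 7.7579 / 1.125 = 6.8959


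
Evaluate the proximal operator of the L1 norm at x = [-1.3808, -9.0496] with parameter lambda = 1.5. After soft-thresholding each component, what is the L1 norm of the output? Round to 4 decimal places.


Soft-thresholding with lambda = 1.5:
prox(-1.3808) = sign(-1.3808)*max(|-1.3808| - 1.5, 0) = 0.0
prox(-9.0496) = sign(-9.0496)*max(|-9.0496| - 1.5, 0) = -7.5496
prox(x) = [0.0, -7.5496]
||prox(x)||_1 = 0.0 + 7.5496 = 7.5496


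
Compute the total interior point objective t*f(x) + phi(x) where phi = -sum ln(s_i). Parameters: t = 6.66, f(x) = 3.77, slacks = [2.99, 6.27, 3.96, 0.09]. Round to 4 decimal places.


Step 1: Compute log-barrier.
ln values: [1.0953, 1.8358, 1.3762, -2.4079]
phi = -(1.0953 + 1.8358 + 1.3762 - 2.4079) = -1.8993
Step 2: Compute augmented objective.
t*f(x) = 6.66*3.77 = 25.1082
Total = 25.1082 - 1.8993 = 23.2089


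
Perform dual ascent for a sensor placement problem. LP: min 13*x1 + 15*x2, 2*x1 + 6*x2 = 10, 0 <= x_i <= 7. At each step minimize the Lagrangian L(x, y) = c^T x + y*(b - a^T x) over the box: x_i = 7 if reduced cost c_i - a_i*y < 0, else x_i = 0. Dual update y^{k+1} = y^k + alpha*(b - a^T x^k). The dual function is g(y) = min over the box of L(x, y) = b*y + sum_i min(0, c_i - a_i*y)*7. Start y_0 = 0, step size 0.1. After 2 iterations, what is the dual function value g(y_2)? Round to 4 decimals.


Dual ascent for LP: min 13*x1 + 15*x2, 2*x1 + 6*x2 = 10, 0 <= x_i <= 7
Step 1: y^k = 0.0, reduced costs: (13.0, 15.0)
  x^k = (0.0, 0.0), subgradient = b - a^T x = 10.0
  y^{k+1} = 0.0 + 0.1*10.0 = 1.0
Step 2: y^k = 1.0, reduced costs: (11.0, 9.0)
  x^k = (0.0, 0.0), subgradient = b - a^T x = 10.0
  y^{k+1} = 1.0 + 0.1*10.0 = 2.0
Dual objective at y_2 = 2.0: reduced costs (9.0, 3.0), box minimizer x = (0.0, 0.0)
g(y_2) = b*y + (c1 - a1*y)*x1 + (c2 - a2*y)*x2 = 10*2.0 + 9.0*0.0 + 3.0*0.0 = 20.0 + 0.0 + 0.0 = 20.0


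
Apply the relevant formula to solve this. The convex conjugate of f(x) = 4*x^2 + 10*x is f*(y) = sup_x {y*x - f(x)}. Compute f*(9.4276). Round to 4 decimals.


f*(y) = sup_x {y*x - a*x^2 - b*x} = sup_x {(y-b)*x - a*x^2}
FOC: (y - b) - 2a*x = 0 => x* = (y - b)/(2a)
x* = (9.4276 - 10)/(2*4) = -0.0716
f*(9.4276) = (y-b)^2/(4a) = (9.4276 - 10)^2/(4*4)
= 0.3276/16 = 0.0205


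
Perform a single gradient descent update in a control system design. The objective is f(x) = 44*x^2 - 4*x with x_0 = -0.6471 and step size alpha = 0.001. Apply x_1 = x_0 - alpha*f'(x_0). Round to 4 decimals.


We compute the gradient at x_0 and apply the update.
f'(x) = 88*x - 4
f'(-0.6471) = 88*-0.6471 - 4 = -60.9448
x_1 = -0.6471 - 0.001*-60.9448 = -0.5862


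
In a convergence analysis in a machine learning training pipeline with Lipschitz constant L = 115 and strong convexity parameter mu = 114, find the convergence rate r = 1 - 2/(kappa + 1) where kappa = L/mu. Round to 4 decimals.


Step 1: Compute the condition number.
kappa = L/mu = 115/114 = 1.0088
Step 2: Compute the convergence rate.
r = 1 - 2/(kappa + 1) = 1 - 2*mu/(L + mu) = (L - mu)/(L + mu) = 1/229 = 0.0044


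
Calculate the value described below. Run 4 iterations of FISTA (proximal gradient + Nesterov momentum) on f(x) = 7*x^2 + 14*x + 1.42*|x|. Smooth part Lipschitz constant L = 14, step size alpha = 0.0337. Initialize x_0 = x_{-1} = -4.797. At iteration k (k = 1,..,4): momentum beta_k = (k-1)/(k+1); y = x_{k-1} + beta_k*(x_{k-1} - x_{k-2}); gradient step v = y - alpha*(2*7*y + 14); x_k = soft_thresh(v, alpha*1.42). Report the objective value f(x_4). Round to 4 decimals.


FISTA on f(x) = 7*x^2 + 14*x + 1.42*|x|
L = 14, alpha = 0.0337
Iteration 1: beta = 0.0, y = -4.797 + 0.0*(-4.797 + 4.797) = -4.797
  grad(y) = -53.158, v = y - alpha*grad = -3.0056
  prox(v) = soft_thresh(-3.0056, 0.0479) = -2.9577
Iteration 2: beta = 0.3333, y = -2.9577 + 0.3333*(-2.9577 + 4.797) = -2.3446
  grad(y) = -18.8248, v = y - alpha*grad = -1.7102
  prox(v) = soft_thresh(-1.7102, 0.0479) = -1.6624
Iteration 3: beta = 0.5, y = -1.6624 + 0.5*(-1.6624 + 2.9577) = -1.0147
  grad(y) = -0.2059, v = y - alpha*grad = -1.0078
  prox(v) = soft_thresh(-1.0078, 0.0479) = -0.9599
Iteration 4: beta = 0.6, y = -0.9599 + 0.6*(-0.9599 + 1.6624) = -0.5384
  grad(y) = 6.4619, v = y - alpha*grad = -0.7562
  prox(v) = soft_thresh(-0.7562, 0.0479) = -0.7083
f(x_4) = 7*(-0.7083)^2 + 14*(-0.7083) + 1.42*|-0.7083| = -5.3987


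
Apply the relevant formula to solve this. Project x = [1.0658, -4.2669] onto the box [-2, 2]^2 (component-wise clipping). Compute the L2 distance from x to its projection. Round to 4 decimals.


Project each component onto [-2, 2].
clip(1.0658) = 1.0658, clip(-4.2669) = -2.0
Projection = [1.0658, -2.0]
Squared diffs: [0.0, 5.1388]
Distance = sqrt(5.1388) = 2.2669


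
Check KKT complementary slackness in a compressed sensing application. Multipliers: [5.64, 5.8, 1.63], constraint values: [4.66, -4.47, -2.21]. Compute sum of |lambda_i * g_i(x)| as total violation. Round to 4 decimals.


KKT complementary slackness check:
lambda_1 * g_1 = 5.64 * 4.66 = 26.2824
lambda_2 * g_2 = 5.8 * -4.47 = -25.926
lambda_3 * g_3 = 1.63 * -2.21 = -3.6023
Total violation = 26.2824 + 25.926 + 3.6023 = 55.8107


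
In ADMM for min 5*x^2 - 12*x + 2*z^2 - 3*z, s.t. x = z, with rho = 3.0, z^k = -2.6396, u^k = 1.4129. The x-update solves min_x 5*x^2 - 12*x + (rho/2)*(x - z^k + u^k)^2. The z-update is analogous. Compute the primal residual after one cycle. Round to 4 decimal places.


ADMM iteration with rho = 3.0, z^k = -2.6396, u^k = 1.4129
Step 1: x-update.
Minimize 5*x^2 - 12*x + (3.0/2)*(x + 2.6396 + 1.4129)^2
FOC: (2*5 + 3.0)*x = 12 + 3.0*(-2.6396 - 1.4129)
x^{k+1} = -0.0121
Step 2: z-update.
Minimize 2*z^2 - 3*z + (3.0/2)*(-0.0121 - z + 1.4129)^2
FOC: (2*2 + 3.0)*z = 3 + 3.0*(-0.0121 + 1.4129)
z^{k+1} = 1.0289
Step 3: u-update.
u^{k+1} = 1.4129 - 0.0121 - 1.0289 = 0.3719
Step 4: Primal residual = |-0.0121 - 1.0289| = 1.041


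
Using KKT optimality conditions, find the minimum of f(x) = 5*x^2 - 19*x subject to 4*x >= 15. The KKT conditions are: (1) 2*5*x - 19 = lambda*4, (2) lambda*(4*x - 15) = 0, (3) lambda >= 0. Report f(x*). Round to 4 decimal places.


Step 1: Try lambda = 0 (constraint inactive).
x_unc = 19/(2*5) = 1.9
Check: 4*1.9 = 7.6 < 15 -- violated!
Step 2: Constraint must be active: 4*x = 15
x* = 15/4 = 3.75
lambda = (2*5*3.75 - 19)/4 = 4.625
Step 3: Compute optimal value.
f(x*) = 5*3.75^2 - 19*3.75 = -0.9375


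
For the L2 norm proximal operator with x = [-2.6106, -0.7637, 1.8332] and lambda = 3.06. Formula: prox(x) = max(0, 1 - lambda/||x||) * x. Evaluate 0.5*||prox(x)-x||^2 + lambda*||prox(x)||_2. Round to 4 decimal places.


Step 1: Compute ||x||.
||x|| = 3.2801
Step 2: Compute scaling factor.
scale = max(0, 1 - 3.06/3.2801) = 0.0671
Step 3: prox(x) = [-0.1752, -0.0512, 0.123]
||prox(x)|| = 0.2201
Step 4: Proximal objective.
0.5*||prox-x||^2 = 4.6818
lambda*||prox|| = 0.6735
Total = 5.3553


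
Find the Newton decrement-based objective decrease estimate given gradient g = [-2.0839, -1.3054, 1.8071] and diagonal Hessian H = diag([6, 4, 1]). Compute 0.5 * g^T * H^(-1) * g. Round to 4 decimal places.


Step 1: H is diagonal, so H^(-1) * g = [-0.3473, -0.3264, 1.8071].
Step 2: g^T H^(-1) g = sum_i g_i^2 / H_ii
  = (-2.0839)^2/6 + (-1.3054)^2/4 + (1.8071)^2/1
  = 0.7238 + 0.426 + 3.2656 = 4.4154
Step 3: Objective decrease = 0.5 * g^T H^(-1) g = 2.2077


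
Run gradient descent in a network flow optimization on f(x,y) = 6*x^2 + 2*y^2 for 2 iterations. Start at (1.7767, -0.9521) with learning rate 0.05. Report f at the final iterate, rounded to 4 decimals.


Gradient descent on f(x,y) = 6*x^2 + 2*y^2.
Starting point: (1.7767, -0.9521), alpha = 0.05
Step 1: grad_x = 2*6*1.7767 = 21.3204, grad_y = 2*2*-0.9521 = -3.8084
  x_1 = 1.7767 - 0.05*21.3204 = 0.7107
  y_1 = -0.9521 - 0.05*-3.8084 = -0.7617
Step 2: grad_x = 2*6*0.7107 = 8.5282, grad_y = 2*2*-0.7617 = -3.0467
  x_2 = 0.7107 - 0.05*8.5282 = 0.2843
  y_2 = -0.7617 - 0.05*-3.0467 = -0.6093
f(0.2843, -0.6093) = 6*0.2843^2 + 2*(-0.6093)^2 = 1.2275


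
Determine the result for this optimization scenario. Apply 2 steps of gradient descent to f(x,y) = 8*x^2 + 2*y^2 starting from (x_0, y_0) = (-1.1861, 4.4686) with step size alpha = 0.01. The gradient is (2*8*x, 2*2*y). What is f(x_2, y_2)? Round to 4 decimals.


Gradient descent on f(x,y) = 8*x^2 + 2*y^2.
Starting point: (-1.1861, 4.4686), alpha = 0.01
Step 1: grad_x = 2*8*-1.1861 = -18.9776, grad_y = 2*2*4.4686 = 17.8744
  x_1 = -1.1861 - 0.01*-18.9776 = -0.9963
  y_1 = 4.4686 - 0.01*17.8744 = 4.2899
Step 2: grad_x = 2*8*-0.9963 = -15.9412, grad_y = 2*2*4.2899 = 17.1594
  x_2 = -0.9963 - 0.01*-15.9412 = -0.8369
  y_2 = 4.2899 - 0.01*17.1594 = 4.1183
f(-0.8369, 4.1183) = 8*(-0.8369)^2 + 2*4.1183^2 = 39.5235


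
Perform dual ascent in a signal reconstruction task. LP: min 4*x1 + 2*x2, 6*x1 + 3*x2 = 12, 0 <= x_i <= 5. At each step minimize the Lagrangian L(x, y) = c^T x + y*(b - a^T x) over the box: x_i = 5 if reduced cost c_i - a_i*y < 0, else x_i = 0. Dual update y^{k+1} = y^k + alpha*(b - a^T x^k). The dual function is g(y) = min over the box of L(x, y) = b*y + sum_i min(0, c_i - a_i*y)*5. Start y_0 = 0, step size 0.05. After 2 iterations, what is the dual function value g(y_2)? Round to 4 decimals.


Dual ascent for LP: min 4*x1 + 2*x2, 6*x1 + 3*x2 = 12, 0 <= x_i <= 5
Step 1: y^k = 0.0, reduced costs: (4.0, 2.0)
  x^k = (0.0, 0.0), subgradient = b - a^T x = 12.0
  y^{k+1} = 0.0 + 0.05*12.0 = 0.6
Step 2: y^k = 0.6, reduced costs: (0.4, 0.2)
  x^k = (0.0, 0.0), subgradient = b - a^T x = 12.0
  y^{k+1} = 0.6 + 0.05*12.0 = 1.2
Dual objective at y_2 = 1.2: reduced costs (-3.2, -1.6), box minimizer x = (5.0, 5.0)
g(y_2) = b*y + (c1 - a1*y)*x1 + (c2 - a2*y)*x2 = 12*1.2 + (-3.2)*5.0 + (-1.6)*5.0 = 14.4 - 16.0 - 8.0 = -9.6


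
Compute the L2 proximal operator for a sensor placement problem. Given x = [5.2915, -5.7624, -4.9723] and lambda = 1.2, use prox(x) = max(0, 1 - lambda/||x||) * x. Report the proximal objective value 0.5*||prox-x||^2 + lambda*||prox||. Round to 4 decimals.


Step 1: Compute ||x||.
||x|| = 9.2698
Step 2: Compute scaling factor.
scale = max(0, 1 - 1.2/9.2698) = 0.8705
Step 3: prox(x) = [4.6065, -5.0164, -4.3286]
||prox(x)|| = 8.0698
Step 4: Proximal objective.
0.5*||prox-x||^2 = 0.72
lambda*||prox|| = 9.6838
Total = 10.4037


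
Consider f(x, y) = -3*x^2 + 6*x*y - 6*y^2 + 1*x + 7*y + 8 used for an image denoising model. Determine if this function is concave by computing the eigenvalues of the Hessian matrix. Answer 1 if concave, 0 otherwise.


The Hessian of f(x,y) = -3*x^2 + 6*x*y - 6*y^2 + 1*x + 7*y + 8 is:
H = [[-6, 6], [6, -12]]
Trace = -6 - 12 = -18
Determinant = -6*-12 - (6)^2 = 36
Discriminant = (-18)^2 - 4*36 = 180.0
Eigenvalues: lambda_1 = -15.7082, lambda_2 = -2.2918
The function is concave.

1


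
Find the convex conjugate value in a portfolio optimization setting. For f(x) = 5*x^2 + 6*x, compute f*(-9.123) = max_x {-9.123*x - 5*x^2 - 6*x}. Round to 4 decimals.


f*(y) = sup_x {y*x - a*x^2 - b*x} = sup_x {(y-b)*x - a*x^2}
FOC: (y - b) - 2a*x = 0 => x* = (y - b)/(2a)
x* = (-9.123 - 6)/(2*5) = -1.5123
f*(-9.123) = (y-b)^2/(4a) = (-9.123 - 6)^2/(4*5)
= 228.7051/20 = 11.4353


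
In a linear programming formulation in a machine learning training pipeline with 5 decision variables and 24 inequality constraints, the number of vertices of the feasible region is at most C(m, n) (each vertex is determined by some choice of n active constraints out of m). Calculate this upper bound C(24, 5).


Each vertex corresponds to some choice of n active constraints out of m, so the number of vertices is at most C(m, n) = m! / (n!(m-n)!).
m = 24, n = 5
Numerator: 24 * 23 * 22 * 21 * 20
Denominator: 5! = 120
C(24, 5) = 42504


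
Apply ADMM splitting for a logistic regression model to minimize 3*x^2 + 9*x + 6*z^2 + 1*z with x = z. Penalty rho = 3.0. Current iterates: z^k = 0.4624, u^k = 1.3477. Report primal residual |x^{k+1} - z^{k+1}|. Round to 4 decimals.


ADMM iteration with rho = 3.0, z^k = 0.4624, u^k = 1.3477
Step 1: x-update.
Minimize 3*x^2 + 9*x + (3.0/2)*(x - 0.4624 + 1.3477)^2
FOC: (2*3 + 3.0)*x = -9 + 3.0*(0.4624 - 1.3477)
x^{k+1} = -1.2951
Step 2: z-update.
Minimize 6*z^2 + 1*z + (3.0/2)*(-1.2951 - z + 1.3477)^2
FOC: (2*6 + 3.0)*z = -1 + 3.0*(-1.2951 + 1.3477)
z^{k+1} = -0.0561
Step 3: u-update.
u^{k+1} = 1.3477 - 1.2951 + 0.0561 = 0.1087
Step 4: Primal residual = |-1.2951 + 0.0561| = 1.239


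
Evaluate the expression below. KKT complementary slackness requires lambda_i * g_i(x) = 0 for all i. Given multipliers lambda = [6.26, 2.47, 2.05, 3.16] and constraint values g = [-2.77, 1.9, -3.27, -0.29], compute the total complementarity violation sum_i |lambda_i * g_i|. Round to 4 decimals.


KKT complementary slackness check:
lambda_1 * g_1 = 6.26 * -2.77 = -17.3402
lambda_2 * g_2 = 2.47 * 1.9 = 4.693
lambda_3 * g_3 = 2.05 * -3.27 = -6.7035
lambda_4 * g_4 = 3.16 * -0.29 = -0.9164
Total violation = 17.3402 + 4.693 + 6.7035 + 0.9164 = 29.6531


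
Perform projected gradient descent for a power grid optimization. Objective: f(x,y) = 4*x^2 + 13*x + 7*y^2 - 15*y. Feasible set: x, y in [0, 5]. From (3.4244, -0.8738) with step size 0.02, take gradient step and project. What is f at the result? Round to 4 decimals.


Step 1: Compute gradient at (3.4244, -0.8738).
grad_x = 2*4*3.4244 + 13 = 40.3952
grad_y = 2*7*-0.8738 - 15 = -27.2332
Step 2: Gradient step.
x_raw = 3.4244 - 0.02*40.3952 = 2.6165
y_raw = -0.8738 - 0.02*-27.2332 = -0.3291
Step 3: Project onto [0, 5].
x_proj = clip(2.6165) = 2.6165
y_proj = clip(-0.3291) = 0.0
Step 4: Evaluate f.
f(2.6165, 0.0) = 61.3987


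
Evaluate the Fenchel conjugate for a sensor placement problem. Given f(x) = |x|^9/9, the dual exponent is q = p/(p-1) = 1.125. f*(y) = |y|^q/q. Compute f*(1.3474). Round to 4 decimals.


The conjugate exponent q satisfies 1/p + 1/q = 1.
p = 9, so q = 9/(9 - 1) = 1.125
|y|^q = 1.3474^1.125 = 1.3986
f*(1.3474) = 1.3986 / 1.125 = 1.2432


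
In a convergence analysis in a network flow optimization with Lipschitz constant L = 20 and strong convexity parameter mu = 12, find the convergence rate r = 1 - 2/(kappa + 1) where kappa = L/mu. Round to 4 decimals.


Step 1: Compute the condition number.
kappa = L/mu = 20/12 = 1.6667
Step 2: Compute the convergence rate.
r = 1 - 2/(kappa + 1) = 1 - 2*mu/(L + mu) = (L - mu)/(L + mu) = 8/32 = 0.25


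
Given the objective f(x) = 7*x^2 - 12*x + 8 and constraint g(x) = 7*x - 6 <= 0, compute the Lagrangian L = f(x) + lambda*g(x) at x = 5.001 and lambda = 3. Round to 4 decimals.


Step 1: Evaluate f(x).
f(5.001) = 7*5.001^2 - 12*5.001 + 8 = 123.058
Step 2: Evaluate g(x).
g(5.001) = 7*5.001 - 6 = 29.007
Step 3: Compute Lagrangian.
L = 123.058 + 3*29.007 = 210.079


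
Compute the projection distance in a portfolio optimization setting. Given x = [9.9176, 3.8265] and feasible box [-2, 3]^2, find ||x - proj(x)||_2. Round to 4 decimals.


Project each component onto [-2, 3].
clip(9.9176) = 3.0, clip(3.8265) = 3.0
Projection = [3.0, 3.0]
Squared diffs: [47.8532, 0.6831]
Distance = sqrt(48.5363) = 6.9668


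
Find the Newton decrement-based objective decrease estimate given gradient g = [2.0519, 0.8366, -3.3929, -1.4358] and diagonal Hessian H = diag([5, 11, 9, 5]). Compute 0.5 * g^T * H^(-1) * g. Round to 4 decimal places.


Step 1: H is diagonal, so H^(-1) * g = [0.4104, 0.0761, -0.377, -0.2872].
Step 2: g^T H^(-1) g = sum_i g_i^2 / H_ii
  = (2.0519)^2/5 + (0.8366)^2/11 + (-3.3929)^2/9 + (-1.4358)^2/5
  = 0.8421 + 0.0636 + 1.2791 + 0.4123 = 2.5971
Step 3: Objective decrease = 0.5 * g^T H^(-1) g = 1.2985


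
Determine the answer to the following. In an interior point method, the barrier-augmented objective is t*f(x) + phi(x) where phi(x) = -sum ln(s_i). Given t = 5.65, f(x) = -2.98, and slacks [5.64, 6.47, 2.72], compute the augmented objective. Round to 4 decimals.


Step 1: Compute log-barrier.
ln values: [1.7299, 1.8672, 1.0006]
phi = -(1.7299 + 1.8672 + 1.0006) = -4.5977
Step 2: Compute augmented objective.
t*f(x) = 5.65*-2.98 = -16.837
Total = -16.837 - 4.5977 = -21.4347


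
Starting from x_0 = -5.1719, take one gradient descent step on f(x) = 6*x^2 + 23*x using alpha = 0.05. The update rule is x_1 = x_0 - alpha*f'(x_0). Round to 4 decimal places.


We compute the gradient at x_0 and apply the update.
f'(x) = 12*x + 23
f'(-5.1719) = 12*-5.1719 + 23 = -39.0628
x_1 = -5.1719 - 0.05*-39.0628 = -3.2188


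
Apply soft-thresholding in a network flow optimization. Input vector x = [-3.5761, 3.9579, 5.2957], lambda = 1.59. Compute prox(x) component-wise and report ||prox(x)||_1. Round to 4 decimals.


Soft-thresholding with lambda = 1.59:
prox(-3.5761) = sign(-3.5761)*max(|-3.5761| - 1.59, 0) = -1.9861
prox(3.9579) = sign(3.9579)*max(|3.9579| - 1.59, 0) = 2.3679
prox(5.2957) = sign(5.2957)*max(|5.2957| - 1.59, 0) = 3.7057
prox(x) = [-1.9861, 2.3679, 3.7057]
||prox(x)||_1 = 1.9861 + 2.3679 + 3.7057 = 8.0597


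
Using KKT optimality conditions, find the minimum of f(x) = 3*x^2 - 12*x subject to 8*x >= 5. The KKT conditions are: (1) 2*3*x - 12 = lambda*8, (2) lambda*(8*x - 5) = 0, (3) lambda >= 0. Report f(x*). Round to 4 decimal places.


Step 1: Try lambda = 0 (constraint inactive).
Stationarity: 2*3*x - 12 = 0
x* = 12/(2*3) = 2.0
Check constraint: 8*2.0 = 16.0 >= 5 -- satisfied.
Step 2: Compute optimal value.
f(x*) = 3*2.0^2 - 12*2.0 = -12.0


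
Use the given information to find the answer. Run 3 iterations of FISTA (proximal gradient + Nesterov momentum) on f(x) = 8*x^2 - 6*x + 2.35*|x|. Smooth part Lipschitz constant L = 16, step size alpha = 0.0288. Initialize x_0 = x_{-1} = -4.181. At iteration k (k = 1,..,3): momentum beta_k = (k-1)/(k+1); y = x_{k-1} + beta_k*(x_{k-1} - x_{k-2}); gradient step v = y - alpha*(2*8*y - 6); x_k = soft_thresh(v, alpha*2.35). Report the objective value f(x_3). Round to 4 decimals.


FISTA on f(x) = 8*x^2 - 6*x + 2.35*|x|
L = 16, alpha = 0.0288
Iteration 1: beta = 0.0, y = -4.181 + 0.0*(-4.181 + 4.181) = -4.181
  grad(y) = -72.896, v = y - alpha*grad = -2.0816
  prox(v) = soft_thresh(-2.0816, 0.0677) = -2.0139
Iteration 2: beta = 0.3333, y = -2.0139 + 0.3333*(-2.0139 + 4.181) = -1.2916
  grad(y) = -26.6649, v = y - alpha*grad = -0.5236
  prox(v) = soft_thresh(-0.5236, 0.0677) = -0.4559
Iteration 3: beta = 0.5, y = -0.4559 + 0.5*(-0.4559 + 2.0139) = 0.3231
  grad(y) = -0.8309, v = y - alpha*grad = 0.347
  prox(v) = soft_thresh(0.347, 0.0677) = 0.2793
f(x_3) = 8*0.2793^2 - 6*0.2793 + 2.35*|0.2793| = -0.3954


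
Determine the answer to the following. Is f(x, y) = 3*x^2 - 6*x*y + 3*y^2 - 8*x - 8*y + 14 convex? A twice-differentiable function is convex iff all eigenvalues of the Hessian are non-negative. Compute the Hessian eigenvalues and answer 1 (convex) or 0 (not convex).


The Hessian of f(x,y) = 3*x^2 - 6*x*y + 3*y^2 - 8*x - 8*y + 14 is:
H = [[6, -6], [-6, 6]]
Trace = 6 + 6 = 12
Determinant = 6*6 - (-6)^2 = 0
Discriminant = (12)^2 - 4*0 = 144.0
Eigenvalues: lambda_1 = 0.0, lambda_2 = 12.0
The function is convex.

1


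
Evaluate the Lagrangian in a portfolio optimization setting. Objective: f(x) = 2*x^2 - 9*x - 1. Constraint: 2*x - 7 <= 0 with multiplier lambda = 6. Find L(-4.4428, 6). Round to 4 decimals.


Step 1: Evaluate f(x).
f(-4.4428) = 2*(-4.4428)^2 - 9*(-4.4428) - 1 = 78.4621
Step 2: Evaluate g(x).
g(-4.4428) = 2*-4.4428 - 7 = -15.8856
Step 3: Compute Lagrangian.
L = 78.4621 + 6*-15.8856 = -16.8515


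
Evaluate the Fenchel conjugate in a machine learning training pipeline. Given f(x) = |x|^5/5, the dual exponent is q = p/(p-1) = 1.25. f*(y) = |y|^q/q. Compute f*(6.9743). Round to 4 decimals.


The conjugate exponent q satisfies 1/p + 1/q = 1.
p = 5, so q = 5/(5 - 1) = 1.25
|y|^q = 6.9743^1.25 = 11.3338
f*(6.9743) = 11.3338 / 1.25 = 9.067


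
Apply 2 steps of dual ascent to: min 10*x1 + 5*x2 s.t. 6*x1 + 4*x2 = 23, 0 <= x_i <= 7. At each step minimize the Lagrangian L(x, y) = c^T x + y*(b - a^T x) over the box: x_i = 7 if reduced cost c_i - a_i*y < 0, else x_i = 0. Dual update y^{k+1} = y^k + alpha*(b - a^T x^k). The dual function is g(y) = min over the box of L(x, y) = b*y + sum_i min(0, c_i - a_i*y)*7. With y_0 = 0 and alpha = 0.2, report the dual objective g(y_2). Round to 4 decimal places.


Dual ascent for LP: min 10*x1 + 5*x2, 6*x1 + 4*x2 = 23, 0 <= x_i <= 7
Step 1: y^k = 0.0, reduced costs: (10.0, 5.0)
  x^k = (0.0, 0.0), subgradient = b - a^T x = 23.0
  y^{k+1} = 0.0 + 0.2*23.0 = 4.6
Step 2: y^k = 4.6, reduced costs: (-17.6, -13.4)
  x^k = (7.0, 7.0), subgradient = b - a^T x = -47.0
  y^{k+1} = 4.6 + 0.2*-47.0 = -4.8
Dual objective at y_2 = -4.8: reduced costs (38.8, 24.2), box minimizer x = (0.0, 0.0)
g(y_2) = b*y + (c1 - a1*y)*x1 + (c2 - a2*y)*x2 = 23*(-4.8) + 38.8*0.0 + 24.2*0.0 = -110.4 + 0.0 + 0.0 = -110.4


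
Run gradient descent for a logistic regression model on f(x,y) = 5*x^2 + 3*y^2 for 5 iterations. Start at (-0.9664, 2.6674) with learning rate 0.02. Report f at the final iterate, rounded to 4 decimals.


Gradient descent on f(x,y) = 5*x^2 + 3*y^2.
Starting point: (-0.9664, 2.6674), alpha = 0.02
Step 1: grad_x = 2*5*-0.9664 = -9.664, grad_y = 2*3*2.6674 = 16.0044
  x_1 = -0.9664 - 0.02*-9.664 = -0.7731
  y_1 = 2.6674 - 0.02*16.0044 = 2.3473
Step 2: grad_x = 2*5*-0.7731 = -7.7312, grad_y = 2*3*2.3473 = 14.0839
  x_2 = -0.7731 - 0.02*-7.7312 = -0.6185
  y_2 = 2.3473 - 0.02*14.0839 = 2.0656
Step 3: grad_x = 2*5*-0.6185 = -6.185, grad_y = 2*3*2.0656 = 12.3938
  x_3 = -0.6185 - 0.02*-6.185 = -0.4948
  y_3 = 2.0656 - 0.02*12.3938 = 1.8178
Step 4: grad_x = 2*5*-0.4948 = -4.948, grad_y = 2*3*1.8178 = 10.9066
  x_4 = -0.4948 - 0.02*-4.948 = -0.3958
  y_4 = 1.8178 - 0.02*10.9066 = 1.5996
Step 5: grad_x = 2*5*-0.3958 = -3.9584, grad_y = 2*3*1.5996 = 9.5978
  x_5 = -0.3958 - 0.02*-3.9584 = -0.3167
  y_5 = 1.5996 - 0.02*9.5978 = 1.4077
f(-0.3167, 1.4077) = 5*(-0.3167)^2 + 3*1.4077^2 = 6.446


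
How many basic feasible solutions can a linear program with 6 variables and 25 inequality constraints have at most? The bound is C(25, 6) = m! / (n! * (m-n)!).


Each vertex corresponds to some choice of n active constraints out of m, so the number of vertices is at most C(m, n) = m! / (n!(m-n)!).
m = 25, n = 6
Numerator: 25 * 24 * 23 * 22 * 21 * 20
Denominator: 6! = 720
C(25, 6) = 177100
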